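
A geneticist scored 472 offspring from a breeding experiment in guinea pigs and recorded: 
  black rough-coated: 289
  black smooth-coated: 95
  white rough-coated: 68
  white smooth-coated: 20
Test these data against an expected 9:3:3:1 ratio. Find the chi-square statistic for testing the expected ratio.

10.365

Total ratio parts = 16. Expected numbers out of 472:
  black rough-coated: 472 × 9/16 = 265.5
  black smooth-coated: 472 × 3/16 = 88.5
  white rough-coated: 472 × 3/16 = 88.5
  white smooth-coated: 472 × 1/16 = 29.5
χ² = Σ (O − E)² / E
  black rough-coated: (289 − 265.5)² / 265.5 = 2.0800
  black smooth-coated: (95 − 88.5)² / 88.5 = 0.4774
  white rough-coated: (68 − 88.5)² / 88.5 = 4.7486
  white smooth-coated: (20 − 29.5)² / 29.5 = 3.0593
χ² = 2.0800 + 0.4774 + 4.7486 + 3.0593 = 10.3653 ≈ 10.365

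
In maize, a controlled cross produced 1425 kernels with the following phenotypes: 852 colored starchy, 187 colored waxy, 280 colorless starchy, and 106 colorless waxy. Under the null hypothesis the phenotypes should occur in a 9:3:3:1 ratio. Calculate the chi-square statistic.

31.075

The 9:3:3:1 ratio has 16 parts, so with N = 1425 the expected counts are:
  colored starchy: 1425 × 9/16 = 801.5625
  colored waxy: 1425 × 3/16 = 267.1875
  colorless starchy: 1425 × 3/16 = 267.1875
  colorless waxy: 1425 × 1/16 = 89.0625
χ² = Σ (O − E)² / E
  colored starchy: (852 − 801.5625)² / 801.5625 = 3.1737
  colored waxy: (187 − 267.1875)² / 267.1875 = 24.0656
  colorless starchy: (280 − 267.1875)² / 267.1875 = 0.6144
  colorless waxy: (106 − 89.0625)² / 89.0625 = 3.2211
χ² = 3.1737 + 24.0656 + 0.6144 + 3.2211 = 31.0748 ≈ 31.075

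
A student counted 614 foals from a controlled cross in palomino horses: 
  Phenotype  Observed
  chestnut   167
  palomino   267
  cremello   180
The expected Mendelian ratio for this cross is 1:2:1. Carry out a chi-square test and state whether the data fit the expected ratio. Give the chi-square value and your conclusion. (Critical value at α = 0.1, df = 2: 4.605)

10.974; not consistent

The 1:2:1 ratio has 4 parts, so with N = 614 the expected counts are:
  chestnut: 614 × 1/4 = 153.5
  palomino: 614 × 2/4 = 307
  cremello: 614 × 1/4 = 153.5
χ² = Σ (O − E)² / E
  chestnut: (167 − 153.5)² / 153.5 = 1.1873
  palomino: (267 − 307)² / 307 = 5.2117
  cremello: (180 − 153.5)² / 153.5 = 4.5749
χ² = 1.1873 + 5.2117 + 4.5749 = 10.9739 ≈ 10.974
Degrees of freedom = 3 − 1 = 2; critical value at α = 0.1 is 4.605.
Since 10.974 > 4.605, we reject the null hypothesis — the data do not fit the 1:2:1 ratio.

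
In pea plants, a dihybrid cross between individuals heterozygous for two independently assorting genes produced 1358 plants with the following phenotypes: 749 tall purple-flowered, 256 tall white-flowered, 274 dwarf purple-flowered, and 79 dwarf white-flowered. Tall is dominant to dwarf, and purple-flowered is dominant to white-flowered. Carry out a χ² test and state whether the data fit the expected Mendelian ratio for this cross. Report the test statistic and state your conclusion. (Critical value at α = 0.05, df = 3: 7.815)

A dihybrid F₂ with independent assortment and complete dominance at both loci gives a 9:3:3:1 phenotypic ratio.
Expected counts for N = 1358 under a 9:3:3:1 ratio (total parts = 16):
  tall purple-flowered: 1358 × 9/16 = 763.875
  tall white-flowered: 1358 × 3/16 = 254.625
  dwarf purple-flowered: 1358 × 3/16 = 254.625
  dwarf white-flowered: 1358 × 1/16 = 84.875
χ² = Σ (O − E)² / E
  tall purple-flowered: (749 − 763.875)² / 763.875 = 0.2897
  tall white-flowered: (256 − 254.625)² / 254.625 = 0.0074
  dwarf purple-flowered: (274 − 254.625)² / 254.625 = 1.4743
  dwarf white-flowered: (79 − 84.875)² / 84.875 = 0.4067
χ² = 0.2897 + 0.0074 + 1.4743 + 0.4067 = 2.1781 ≈ 2.178
Degrees of freedom = 4 − 1 = 3; critical value at α = 0.05 is 7.815.
Since 2.178 < 7.815, we fail to reject the null hypothesis — the data are consistent with the 9:3:3:1 ratio.

2.178; consistent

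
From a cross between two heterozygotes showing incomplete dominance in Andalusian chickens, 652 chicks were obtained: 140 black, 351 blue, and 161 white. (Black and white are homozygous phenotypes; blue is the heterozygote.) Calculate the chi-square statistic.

5.187

With incomplete dominance, a heterozygote × heterozygote cross gives a 1:2:1 phenotypic ratio.
Under the 1:2:1 hypothesis (Σ ratio = 4, N = 652):
  black: 652 × 1/4 = 163
  blue: 652 × 2/4 = 326
  white: 652 × 1/4 = 163
χ² = Σ (O − E)² / E
  black: (140 − 163)² / 163 = 3.2454
  blue: (351 − 326)² / 326 = 1.9172
  white: (161 − 163)² / 163 = 0.0245
χ² = 3.2454 + 1.9172 + 0.0245 = 5.1871 ≈ 5.187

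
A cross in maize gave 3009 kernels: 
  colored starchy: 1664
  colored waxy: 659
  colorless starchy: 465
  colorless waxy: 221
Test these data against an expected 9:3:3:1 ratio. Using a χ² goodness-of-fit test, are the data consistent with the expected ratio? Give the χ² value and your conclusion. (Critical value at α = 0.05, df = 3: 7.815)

39.622; not consistent

Total ratio parts = 16. Expected numbers out of 3009:
  colored starchy: 3009 × 9/16 = 1692.5625
  colored waxy: 3009 × 3/16 = 564.1875
  colorless starchy: 3009 × 3/16 = 564.1875
  colorless waxy: 3009 × 1/16 = 188.0625
χ² = Σ (O − E)² / E
  colored starchy: (1664 − 1692.5625)² / 1692.5625 = 0.4820
  colored waxy: (659 − 564.1875)² / 564.1875 = 15.9334
  colorless starchy: (465 − 564.1875)² / 564.1875 = 17.4377
  colorless waxy: (221 − 188.0625)² / 188.0625 = 5.7687
χ² = 0.4820 + 15.9334 + 17.4377 + 5.7687 = 39.6218 ≈ 39.622
Degrees of freedom = 4 − 1 = 3; critical value at α = 0.05 is 7.815.
Since 39.622 > 7.815, we reject the null hypothesis — the data do not fit the 9:3:3:1 ratio.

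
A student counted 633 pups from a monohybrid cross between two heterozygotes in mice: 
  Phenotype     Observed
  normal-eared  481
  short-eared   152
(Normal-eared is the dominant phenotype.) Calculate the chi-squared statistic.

0.329

For a monohybrid cross between heterozygotes with complete dominance, the expected phenotypic ratio is 3:1.
The 3:1 ratio has 4 parts, so with N = 633 the expected counts are:
  normal-eared: 633 × 3/4 = 474.75
  short-eared: 633 × 1/4 = 158.25
χ² = Σ (O − E)² / E
  normal-eared: (481 − 474.75)² / 474.75 = 0.0823
  short-eared: (152 − 158.25)² / 158.25 = 0.2468
χ² = 0.0823 + 0.2468 = 0.3291 ≈ 0.329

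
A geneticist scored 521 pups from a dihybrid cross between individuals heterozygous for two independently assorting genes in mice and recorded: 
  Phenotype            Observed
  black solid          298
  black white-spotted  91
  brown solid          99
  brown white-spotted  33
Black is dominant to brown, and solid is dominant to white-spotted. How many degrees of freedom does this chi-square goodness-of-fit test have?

A dihybrid F₂ with independent assortment and complete dominance at both loci gives a 9:3:3:1 phenotypic ratio.
A goodness-of-fit test with 4 phenotype classes has df = 4 − 1 = 3.

3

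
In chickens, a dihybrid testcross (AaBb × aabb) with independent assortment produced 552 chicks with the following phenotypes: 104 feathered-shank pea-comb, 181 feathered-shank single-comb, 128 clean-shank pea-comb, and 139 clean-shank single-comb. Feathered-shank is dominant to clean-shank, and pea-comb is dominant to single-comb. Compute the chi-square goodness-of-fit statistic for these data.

22.507

A dihybrid testcross with independent assortment gives a 1:1:1:1 ratio.
Under the 1:1:1:1 hypothesis (Σ ratio = 4, N = 552):
  feathered-shank pea-comb: 552 × 1/4 = 138
  feathered-shank single-comb: 552 × 1/4 = 138
  clean-shank pea-comb: 552 × 1/4 = 138
  clean-shank single-comb: 552 × 1/4 = 138
χ² = Σ (O − E)² / E
  feathered-shank pea-comb: (104 − 138)² / 138 = 8.3768
  feathered-shank single-comb: (181 − 138)² / 138 = 13.3986
  clean-shank pea-comb: (128 − 138)² / 138 = 0.7246
  clean-shank single-comb: (139 − 138)² / 138 = 0.0072
χ² = 8.3768 + 13.3986 + 0.7246 + 0.0072 = 22.5072 ≈ 22.507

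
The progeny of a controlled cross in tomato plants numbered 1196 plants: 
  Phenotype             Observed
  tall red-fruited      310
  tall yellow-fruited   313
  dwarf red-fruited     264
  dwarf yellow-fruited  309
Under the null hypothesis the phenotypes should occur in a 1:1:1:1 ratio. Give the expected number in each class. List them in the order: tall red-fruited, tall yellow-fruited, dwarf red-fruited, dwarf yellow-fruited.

299, 299, 299, 299

Under the 1:1:1:1 hypothesis (Σ ratio = 4, N = 1196):
  tall red-fruited: 1196 × 1/4 = 299
  tall yellow-fruited: 1196 × 1/4 = 299
  dwarf red-fruited: 1196 × 1/4 = 299
  dwarf yellow-fruited: 1196 × 1/4 = 299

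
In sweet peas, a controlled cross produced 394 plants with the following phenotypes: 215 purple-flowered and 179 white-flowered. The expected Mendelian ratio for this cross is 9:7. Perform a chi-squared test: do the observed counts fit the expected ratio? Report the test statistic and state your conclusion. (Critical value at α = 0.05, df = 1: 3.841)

Under the 9:7 hypothesis (Σ ratio = 16, N = 394):
  purple-flowered: 394 × 9/16 = 221.625
  white-flowered: 394 × 7/16 = 172.375
χ² = Σ (O − E)² / E
  purple-flowered: (215 − 221.625)² / 221.625 = 0.1980
  white-flowered: (179 − 172.375)² / 172.375 = 0.2546
χ² = 0.1980 + 0.2546 = 0.4526 ≈ 0.453
Degrees of freedom = 2 − 1 = 1; critical value at α = 0.05 is 3.841.
Since 0.453 < 3.841, we fail to reject the null hypothesis — the data are consistent with the 9:7 ratio.

0.453; consistent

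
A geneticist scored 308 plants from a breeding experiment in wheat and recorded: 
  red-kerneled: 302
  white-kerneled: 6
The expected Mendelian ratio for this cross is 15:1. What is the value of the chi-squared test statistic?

9.728

Expected counts for N = 308 under a 15:1 ratio (total parts = 16):
  red-kerneled: 308 × 15/16 = 288.75
  white-kerneled: 308 × 1/16 = 19.25
χ² = Σ (O − E)² / E
  red-kerneled: (302 − 288.75)² / 288.75 = 0.6080
  white-kerneled: (6 − 19.25)² / 19.25 = 9.1201
χ² = 0.6080 + 9.1201 = 9.7281 ≈ 9.728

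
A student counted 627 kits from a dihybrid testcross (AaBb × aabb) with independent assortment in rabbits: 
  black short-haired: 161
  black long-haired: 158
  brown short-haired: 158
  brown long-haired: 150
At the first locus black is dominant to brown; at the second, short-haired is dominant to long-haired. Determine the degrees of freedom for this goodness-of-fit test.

3

A dihybrid testcross with independent assortment gives a 1:1:1:1 ratio.
A goodness-of-fit test with 4 phenotype classes has df = 4 − 1 = 3.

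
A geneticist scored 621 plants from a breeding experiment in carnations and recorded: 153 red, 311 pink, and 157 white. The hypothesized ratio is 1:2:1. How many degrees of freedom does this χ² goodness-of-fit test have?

2

A goodness-of-fit test with 3 phenotype classes has df = 3 − 1 = 2.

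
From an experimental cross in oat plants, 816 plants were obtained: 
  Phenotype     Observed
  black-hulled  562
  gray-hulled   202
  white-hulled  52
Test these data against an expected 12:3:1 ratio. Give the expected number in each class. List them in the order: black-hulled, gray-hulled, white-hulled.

Total ratio parts = 16. Expected numbers out of 816:
  black-hulled: 816 × 12/16 = 612
  gray-hulled: 816 × 3/16 = 153
  white-hulled: 816 × 1/16 = 51

612, 153, 51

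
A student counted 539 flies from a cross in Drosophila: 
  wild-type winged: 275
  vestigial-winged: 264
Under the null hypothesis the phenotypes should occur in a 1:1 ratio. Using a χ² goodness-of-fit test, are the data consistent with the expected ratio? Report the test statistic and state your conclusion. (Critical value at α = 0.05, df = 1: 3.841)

Expected counts for N = 539 under a 1:1 ratio (total parts = 2):
  wild-type winged: 539 × 1/2 = 269.5
  vestigial-winged: 539 × 1/2 = 269.5
χ² = Σ (O − E)² / E
  wild-type winged: (275 − 269.5)² / 269.5 = 0.1122
  vestigial-winged: (264 − 269.5)² / 269.5 = 0.1122
χ² = 0.1122 + 0.1122 = 0.2244 ≈ 0.224
Degrees of freedom = 2 − 1 = 1; critical value at α = 0.05 is 3.841.
Since 0.224 < 3.841, we fail to reject the null hypothesis — the data are consistent with the 1:1 ratio.

0.224; consistent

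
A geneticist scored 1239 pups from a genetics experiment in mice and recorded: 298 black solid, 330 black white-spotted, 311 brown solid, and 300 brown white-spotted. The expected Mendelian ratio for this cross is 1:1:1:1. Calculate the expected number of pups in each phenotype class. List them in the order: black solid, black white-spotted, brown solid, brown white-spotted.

309.75, 309.75, 309.75, 309.75

Expected counts for N = 1239 under a 1:1:1:1 ratio (total parts = 4):
  black solid: 1239 × 1/4 = 309.75
  black white-spotted: 1239 × 1/4 = 309.75
  brown solid: 1239 × 1/4 = 309.75
  brown white-spotted: 1239 × 1/4 = 309.75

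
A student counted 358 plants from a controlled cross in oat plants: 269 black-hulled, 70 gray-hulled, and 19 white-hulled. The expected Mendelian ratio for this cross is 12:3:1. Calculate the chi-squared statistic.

0.633

Expected counts for N = 358 under a 12:3:1 ratio (total parts = 16):
  black-hulled: 358 × 12/16 = 268.5
  gray-hulled: 358 × 3/16 = 67.125
  white-hulled: 358 × 1/16 = 22.375
χ² = Σ (O − E)² / E
  black-hulled: (269 − 268.5)² / 268.5 = 0.0009
  gray-hulled: (70 − 67.125)² / 67.125 = 0.1231
  white-hulled: (19 − 22.375)² / 22.375 = 0.5091
χ² = 0.0009 + 0.1231 + 0.5091 = 0.6331 ≈ 0.633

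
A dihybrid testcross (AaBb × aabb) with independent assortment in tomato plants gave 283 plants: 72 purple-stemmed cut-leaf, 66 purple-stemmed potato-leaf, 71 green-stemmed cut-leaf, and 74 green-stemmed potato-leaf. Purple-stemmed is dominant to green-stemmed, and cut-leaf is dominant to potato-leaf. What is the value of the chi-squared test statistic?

0.491

A dihybrid testcross with independent assortment gives a 1:1:1:1 ratio.
Total ratio parts = 4. Expected numbers out of 283:
  purple-stemmed cut-leaf: 283 × 1/4 = 70.75
  purple-stemmed potato-leaf: 283 × 1/4 = 70.75
  green-stemmed cut-leaf: 283 × 1/4 = 70.75
  green-stemmed potato-leaf: 283 × 1/4 = 70.75
χ² = Σ (O − E)² / E
  purple-stemmed cut-leaf: (72 − 70.75)² / 70.75 = 0.0221
  purple-stemmed potato-leaf: (66 − 70.75)² / 70.75 = 0.3189
  green-stemmed cut-leaf: (71 − 70.75)² / 70.75 = 0.0009
  green-stemmed potato-leaf: (74 − 70.75)² / 70.75 = 0.1493
χ² = 0.0221 + 0.3189 + 0.0009 + 0.1493 = 0.4912 ≈ 0.491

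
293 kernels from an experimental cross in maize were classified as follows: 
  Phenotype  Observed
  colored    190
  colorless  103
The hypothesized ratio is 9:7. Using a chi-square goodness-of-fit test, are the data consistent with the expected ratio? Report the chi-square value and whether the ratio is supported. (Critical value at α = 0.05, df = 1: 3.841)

8.798; not consistent

Under the 9:7 hypothesis (Σ ratio = 16, N = 293):
  colored: 293 × 9/16 = 164.8125
  colorless: 293 × 7/16 = 128.1875
χ² = Σ (O − E)² / E
  colored: (190 − 164.8125)² / 164.8125 = 3.8493
  colorless: (103 − 128.1875)² / 128.1875 = 4.9491
χ² = 3.8493 + 4.9491 = 8.7984 ≈ 8.798
Degrees of freedom = 2 − 1 = 1; critical value at α = 0.05 is 3.841.
Since 8.798 > 3.841, we reject the null hypothesis — the data do not fit the 9:7 ratio.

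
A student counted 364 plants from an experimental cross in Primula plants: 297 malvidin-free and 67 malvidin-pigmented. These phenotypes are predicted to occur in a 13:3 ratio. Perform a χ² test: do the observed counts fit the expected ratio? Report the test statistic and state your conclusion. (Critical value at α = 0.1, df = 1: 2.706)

Expected counts for N = 364 under a 13:3 ratio (total parts = 16):
  malvidin-free: 364 × 13/16 = 295.75
  malvidin-pigmented: 364 × 3/16 = 68.25
χ² = Σ (O − E)² / E
  malvidin-free: (297 − 295.75)² / 295.75 = 0.0053
  malvidin-pigmented: (67 − 68.25)² / 68.25 = 0.0229
χ² = 0.0053 + 0.0229 = 0.0282 ≈ 0.028
Degrees of freedom = 2 − 1 = 1; critical value at α = 0.1 is 2.706.
Since 0.028 < 2.706, we fail to reject the null hypothesis — the data are consistent with the 13:3 ratio.

0.028; consistent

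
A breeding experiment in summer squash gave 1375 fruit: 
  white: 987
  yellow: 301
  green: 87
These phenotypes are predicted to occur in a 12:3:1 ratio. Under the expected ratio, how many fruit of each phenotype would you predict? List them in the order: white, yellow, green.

1031.25, 257.8125, 85.9375

The 12:3:1 ratio has 16 parts, so with N = 1375 the expected counts are:
  white: 1375 × 12/16 = 1031.25
  yellow: 1375 × 3/16 = 257.8125
  green: 1375 × 1/16 = 85.9375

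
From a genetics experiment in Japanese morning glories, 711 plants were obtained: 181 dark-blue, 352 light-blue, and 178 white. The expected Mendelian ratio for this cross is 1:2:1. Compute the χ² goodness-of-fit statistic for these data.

0.094

Total ratio parts = 4. Expected numbers out of 711:
  dark-blue: 711 × 1/4 = 177.75
  light-blue: 711 × 2/4 = 355.5
  white: 711 × 1/4 = 177.75
χ² = Σ (O − E)² / E
  dark-blue: (181 − 177.75)² / 177.75 = 0.0594
  light-blue: (352 − 355.5)² / 355.5 = 0.0345
  white: (178 − 177.75)² / 177.75 = 0.0004
χ² = 0.0594 + 0.0345 + 0.0004 = 0.0943 ≈ 0.094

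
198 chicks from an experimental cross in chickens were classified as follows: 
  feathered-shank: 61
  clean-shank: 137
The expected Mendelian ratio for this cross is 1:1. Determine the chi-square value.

The 1:1 ratio has 2 parts, so with N = 198 the expected counts are:
  feathered-shank: 198 × 1/2 = 99
  clean-shank: 198 × 1/2 = 99
χ² = Σ (O − E)² / E
  feathered-shank: (61 − 99)² / 99 = 14.5859
  clean-shank: (137 − 99)² / 99 = 14.5859
χ² = 14.5859 + 14.5859 = 29.1718 ≈ 29.172

29.172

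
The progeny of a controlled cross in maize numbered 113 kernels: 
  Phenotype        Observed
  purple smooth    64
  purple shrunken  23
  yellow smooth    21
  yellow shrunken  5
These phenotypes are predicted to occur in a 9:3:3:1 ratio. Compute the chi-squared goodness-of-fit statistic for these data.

Expected counts for N = 113 under a 9:3:3:1 ratio (total parts = 16):
  purple smooth: 113 × 9/16 = 63.5625
  purple shrunken: 113 × 3/16 = 21.1875
  yellow smooth: 113 × 3/16 = 21.1875
  yellow shrunken: 113 × 1/16 = 7.0625
χ² = Σ (O − E)² / E
  purple smooth: (64 − 63.5625)² / 63.5625 = 0.0030
  purple shrunken: (23 − 21.1875)² / 21.1875 = 0.1551
  yellow smooth: (21 − 21.1875)² / 21.1875 = 0.0017
  yellow shrunken: (5 − 7.0625)² / 7.0625 = 0.6023
χ² = 0.0030 + 0.1551 + 0.0017 + 0.6023 = 0.7621 ≈ 0.762

0.762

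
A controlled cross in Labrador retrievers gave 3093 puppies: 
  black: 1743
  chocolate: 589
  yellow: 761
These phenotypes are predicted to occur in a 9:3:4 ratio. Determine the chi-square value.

Total ratio parts = 16. Expected numbers out of 3093:
  black: 3093 × 9/16 = 1739.8125
  chocolate: 3093 × 3/16 = 579.9375
  yellow: 3093 × 4/16 = 773.25
χ² = Σ (O − E)² / E
  black: (1743 − 1739.8125)² / 1739.8125 = 0.0058
  chocolate: (589 − 579.9375)² / 579.9375 = 0.1416
  yellow: (761 − 773.25)² / 773.25 = 0.1941
χ² = 0.0058 + 0.1416 + 0.1941 = 0.3415 ≈ 0.342

0.342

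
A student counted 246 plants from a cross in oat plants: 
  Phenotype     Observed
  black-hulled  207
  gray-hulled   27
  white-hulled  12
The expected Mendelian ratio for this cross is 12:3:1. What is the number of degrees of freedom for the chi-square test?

A goodness-of-fit test with 3 phenotype classes has df = 3 − 1 = 2.

2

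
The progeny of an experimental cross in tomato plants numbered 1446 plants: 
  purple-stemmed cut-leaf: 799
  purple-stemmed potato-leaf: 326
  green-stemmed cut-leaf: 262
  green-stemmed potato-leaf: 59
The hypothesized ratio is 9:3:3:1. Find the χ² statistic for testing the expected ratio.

The 9:3:3:1 ratio has 16 parts, so with N = 1446 the expected counts are:
  purple-stemmed cut-leaf: 1446 × 9/16 = 813.375
  purple-stemmed potato-leaf: 1446 × 3/16 = 271.125
  green-stemmed cut-leaf: 1446 × 3/16 = 271.125
  green-stemmed potato-leaf: 1446 × 1/16 = 90.375
χ² = Σ (O − E)² / E
  purple-stemmed cut-leaf: (799 − 813.375)² / 813.375 = 0.2541
  purple-stemmed potato-leaf: (326 − 271.125)² / 271.125 = 11.1066
  green-stemmed cut-leaf: (262 − 271.125)² / 271.125 = 0.3071
  green-stemmed potato-leaf: (59 − 90.375)² / 90.375 = 10.8923
χ² = 0.2541 + 11.1066 + 0.3071 + 10.8923 = 22.5601 ≈ 22.560

22.560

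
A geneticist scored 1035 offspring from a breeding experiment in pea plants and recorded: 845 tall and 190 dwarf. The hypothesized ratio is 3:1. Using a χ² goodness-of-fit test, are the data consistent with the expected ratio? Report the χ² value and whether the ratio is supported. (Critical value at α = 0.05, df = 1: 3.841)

24.356; not consistent

Total ratio parts = 4. Expected numbers out of 1035:
  tall: 1035 × 3/4 = 776.25
  dwarf: 1035 × 1/4 = 258.75
χ² = Σ (O − E)² / E
  tall: (845 − 776.25)² / 776.25 = 6.0890
  dwarf: (190 − 258.75)² / 258.75 = 18.2669
χ² = 6.0890 + 18.2669 = 24.3559 ≈ 24.356
Degrees of freedom = 2 − 1 = 1; critical value at α = 0.05 is 3.841.
Since 24.356 > 3.841, we reject the null hypothesis — the data do not fit the 3:1 ratio.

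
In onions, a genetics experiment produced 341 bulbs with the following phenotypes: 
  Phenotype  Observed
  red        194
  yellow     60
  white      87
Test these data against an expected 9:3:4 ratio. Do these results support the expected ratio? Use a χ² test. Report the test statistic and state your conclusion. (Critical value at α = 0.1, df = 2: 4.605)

0.303; consistent

The 9:3:4 ratio has 16 parts, so with N = 341 the expected counts are:
  red: 341 × 9/16 = 191.8125
  yellow: 341 × 3/16 = 63.9375
  white: 341 × 4/16 = 85.25
χ² = Σ (O − E)² / E
  red: (194 − 191.8125)² / 191.8125 = 0.0249
  yellow: (60 − 63.9375)² / 63.9375 = 0.2425
  white: (87 − 85.25)² / 85.25 = 0.0359
χ² = 0.0249 + 0.2425 + 0.0359 = 0.3033 ≈ 0.303
Degrees of freedom = 3 − 1 = 2; critical value at α = 0.1 is 4.605.
Since 0.303 < 4.605, we fail to reject the null hypothesis — the data are consistent with the 9:3:4 ratio.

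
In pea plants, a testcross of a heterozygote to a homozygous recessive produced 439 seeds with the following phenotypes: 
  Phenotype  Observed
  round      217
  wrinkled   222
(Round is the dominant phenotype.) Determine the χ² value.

A testcross of a heterozygote (Aa × aa) gives a 1:1 phenotypic ratio.
The 1:1 ratio has 2 parts, so with N = 439 the expected counts are:
  round: 439 × 1/2 = 219.5
  wrinkled: 439 × 1/2 = 219.5
χ² = Σ (O − E)² / E
  round: (217 − 219.5)² / 219.5 = 0.0285
  wrinkled: (222 − 219.5)² / 219.5 = 0.0285
χ² = 0.0285 + 0.0285 = 0.057

0.057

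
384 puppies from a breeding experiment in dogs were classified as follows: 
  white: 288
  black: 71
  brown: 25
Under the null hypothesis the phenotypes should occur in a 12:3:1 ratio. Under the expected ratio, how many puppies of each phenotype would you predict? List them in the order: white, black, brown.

288, 72, 24

Total ratio parts = 16. Expected numbers out of 384:
  white: 384 × 12/16 = 288
  black: 384 × 3/16 = 72
  brown: 384 × 1/16 = 24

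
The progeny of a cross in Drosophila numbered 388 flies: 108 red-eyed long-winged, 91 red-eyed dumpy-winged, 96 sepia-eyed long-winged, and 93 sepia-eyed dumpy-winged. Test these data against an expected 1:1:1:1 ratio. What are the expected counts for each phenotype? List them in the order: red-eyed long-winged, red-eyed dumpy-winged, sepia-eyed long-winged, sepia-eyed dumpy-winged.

97, 97, 97, 97

The 1:1:1:1 ratio has 4 parts, so with N = 388 the expected counts are:
  red-eyed long-winged: 388 × 1/4 = 97
  red-eyed dumpy-winged: 388 × 1/4 = 97
  sepia-eyed long-winged: 388 × 1/4 = 97
  sepia-eyed dumpy-winged: 388 × 1/4 = 97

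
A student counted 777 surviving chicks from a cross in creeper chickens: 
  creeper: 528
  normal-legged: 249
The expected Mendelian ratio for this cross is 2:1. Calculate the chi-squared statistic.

0.579

Under the 2:1 hypothesis (Σ ratio = 3, N = 777):
  creeper: 777 × 2/3 = 518
  normal-legged: 777 × 1/3 = 259
χ² = Σ (O − E)² / E
  creeper: (528 − 518)² / 518 = 0.1931
  normal-legged: (249 − 259)² / 259 = 0.3861
χ² = 0.1931 + 0.3861 = 0.5792 ≈ 0.579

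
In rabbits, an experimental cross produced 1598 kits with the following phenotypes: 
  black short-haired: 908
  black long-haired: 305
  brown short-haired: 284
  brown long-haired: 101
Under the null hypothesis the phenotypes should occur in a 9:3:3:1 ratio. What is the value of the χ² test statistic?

1.017

The 9:3:3:1 ratio has 16 parts, so with N = 1598 the expected counts are:
  black short-haired: 1598 × 9/16 = 898.875
  black long-haired: 1598 × 3/16 = 299.625
  brown short-haired: 1598 × 3/16 = 299.625
  brown long-haired: 1598 × 1/16 = 99.875
χ² = Σ (O − E)² / E
  black short-haired: (908 − 898.875)² / 898.875 = 0.0926
  black long-haired: (305 − 299.625)² / 299.625 = 0.0964
  brown short-haired: (284 − 299.625)² / 299.625 = 0.8148
  brown long-haired: (101 − 99.875)² / 99.875 = 0.0127
χ² = 0.0926 + 0.0964 + 0.8148 + 0.0127 = 1.0165 ≈ 1.017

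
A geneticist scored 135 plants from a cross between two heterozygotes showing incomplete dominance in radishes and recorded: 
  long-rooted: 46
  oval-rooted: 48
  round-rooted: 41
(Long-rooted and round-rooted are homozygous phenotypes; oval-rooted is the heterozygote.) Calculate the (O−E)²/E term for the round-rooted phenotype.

1.557

With incomplete dominance, a heterozygote × heterozygote cross gives a 1:2:1 phenotypic ratio.
Total ratio parts = 4. Expected numbers out of 135:
  long-rooted: 135 × 1/4 = 33.75
  oval-rooted: 135 × 2/4 = 67.5
  round-rooted: 135 × 1/4 = 33.75
Contribution of round-rooted: (41 − 33.75)² / 33.75 = 1.5574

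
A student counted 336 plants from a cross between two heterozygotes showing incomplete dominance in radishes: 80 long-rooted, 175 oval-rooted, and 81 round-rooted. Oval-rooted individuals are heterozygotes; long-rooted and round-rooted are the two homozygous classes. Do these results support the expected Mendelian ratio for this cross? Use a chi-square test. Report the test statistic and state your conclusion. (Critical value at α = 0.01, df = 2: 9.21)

0.589; consistent

With incomplete dominance, a heterozygote × heterozygote cross gives a 1:2:1 phenotypic ratio.
Under the 1:2:1 hypothesis (Σ ratio = 4, N = 336):
  long-rooted: 336 × 1/4 = 84
  oval-rooted: 336 × 2/4 = 168
  round-rooted: 336 × 1/4 = 84
χ² = Σ (O − E)² / E
  long-rooted: (80 − 84)² / 84 = 0.1905
  oval-rooted: (175 − 168)² / 168 = 0.2917
  round-rooted: (81 − 84)² / 84 = 0.1071
χ² = 0.1905 + 0.2917 + 0.1071 = 0.5893 ≈ 0.589
Degrees of freedom = 3 − 1 = 2; critical value at α = 0.01 is 9.21.
Since 0.589 < 9.21, we fail to reject the null hypothesis — the data are consistent with the 1:2:1 ratio.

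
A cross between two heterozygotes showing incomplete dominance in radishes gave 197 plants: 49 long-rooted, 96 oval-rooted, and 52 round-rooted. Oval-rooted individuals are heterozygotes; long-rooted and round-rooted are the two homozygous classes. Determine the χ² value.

0.218

With incomplete dominance, a heterozygote × heterozygote cross gives a 1:2:1 phenotypic ratio.
Expected counts for N = 197 under a 1:2:1 ratio (total parts = 4):
  long-rooted: 197 × 1/4 = 49.25
  oval-rooted: 197 × 2/4 = 98.5
  round-rooted: 197 × 1/4 = 49.25
χ² = Σ (O − E)² / E
  long-rooted: (49 − 49.25)² / 49.25 = 0.0013
  oval-rooted: (96 − 98.5)² / 98.5 = 0.0635
  round-rooted: (52 − 49.25)² / 49.25 = 0.1536
χ² = 0.0013 + 0.0635 + 0.1536 = 0.2184 ≈ 0.218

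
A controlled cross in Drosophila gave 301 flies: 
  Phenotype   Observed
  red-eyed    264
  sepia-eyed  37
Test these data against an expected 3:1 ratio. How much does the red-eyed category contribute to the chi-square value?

6.481

Under the 3:1 hypothesis (Σ ratio = 4, N = 301):
  red-eyed: 301 × 3/4 = 225.75
  sepia-eyed: 301 × 1/4 = 75.25
Contribution of red-eyed: (264 − 225.75)² / 225.75 = 6.4809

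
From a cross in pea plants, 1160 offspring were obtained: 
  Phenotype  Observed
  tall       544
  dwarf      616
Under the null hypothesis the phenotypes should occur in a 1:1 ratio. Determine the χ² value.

4.469

Total ratio parts = 2. Expected numbers out of 1160:
  tall: 1160 × 1/2 = 580
  dwarf: 1160 × 1/2 = 580
χ² = Σ (O − E)² / E
  tall: (544 − 580)² / 580 = 2.2345
  dwarf: (616 − 580)² / 580 = 2.2345
χ² = 2.2345 + 2.2345 = 4.469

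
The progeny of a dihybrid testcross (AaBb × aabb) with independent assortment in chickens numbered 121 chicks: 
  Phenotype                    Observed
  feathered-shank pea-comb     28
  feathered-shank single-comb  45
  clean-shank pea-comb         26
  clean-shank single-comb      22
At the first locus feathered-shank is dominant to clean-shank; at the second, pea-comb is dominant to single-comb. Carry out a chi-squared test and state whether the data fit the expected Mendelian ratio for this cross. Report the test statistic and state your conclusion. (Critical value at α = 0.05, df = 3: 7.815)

10.207; not consistent

A dihybrid testcross with independent assortment gives a 1:1:1:1 ratio.
Expected counts for N = 121 under a 1:1:1:1 ratio (total parts = 4):
  feathered-shank pea-comb: 121 × 1/4 = 30.25
  feathered-shank single-comb: 121 × 1/4 = 30.25
  clean-shank pea-comb: 121 × 1/4 = 30.25
  clean-shank single-comb: 121 × 1/4 = 30.25
χ² = Σ (O − E)² / E
  feathered-shank pea-comb: (28 − 30.25)² / 30.25 = 0.1674
  feathered-shank single-comb: (45 − 30.25)² / 30.25 = 7.1921
  clean-shank pea-comb: (26 − 30.25)² / 30.25 = 0.5971
  clean-shank single-comb: (22 − 30.25)² / 30.25 = 2.2500
χ² = 0.1674 + 7.1921 + 0.5971 + 2.2500 = 10.2066 ≈ 10.207
Degrees of freedom = 4 − 1 = 3; critical value at α = 0.05 is 7.815.
Since 10.207 > 7.815, we reject the null hypothesis — the data do not fit the 1:1:1:1 ratio.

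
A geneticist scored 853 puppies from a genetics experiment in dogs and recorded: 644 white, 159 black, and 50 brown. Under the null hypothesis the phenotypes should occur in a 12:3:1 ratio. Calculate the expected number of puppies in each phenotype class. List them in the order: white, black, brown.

639.75, 159.9375, 53.3125

The 12:3:1 ratio has 16 parts, so with N = 853 the expected counts are:
  white: 853 × 12/16 = 639.75
  black: 853 × 3/16 = 159.9375
  brown: 853 × 1/16 = 53.3125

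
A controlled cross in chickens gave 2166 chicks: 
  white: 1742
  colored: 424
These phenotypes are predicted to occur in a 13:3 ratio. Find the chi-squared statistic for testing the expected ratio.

0.968

Total ratio parts = 16. Expected numbers out of 2166:
  white: 2166 × 13/16 = 1759.875
  colored: 2166 × 3/16 = 406.125
χ² = Σ (O − E)² / E
  white: (1742 − 1759.875)² / 1759.875 = 0.1816
  colored: (424 − 406.125)² / 406.125 = 0.7867
χ² = 0.1816 + 0.7867 = 0.9683 ≈ 0.968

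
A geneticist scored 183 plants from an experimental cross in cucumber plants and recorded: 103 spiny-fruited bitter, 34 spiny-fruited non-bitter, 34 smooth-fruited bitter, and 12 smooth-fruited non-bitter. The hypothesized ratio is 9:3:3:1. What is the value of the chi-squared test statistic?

0.033

Total ratio parts = 16. Expected numbers out of 183:
  spiny-fruited bitter: 183 × 9/16 = 102.9375
  spiny-fruited non-bitter: 183 × 3/16 = 34.3125
  smooth-fruited bitter: 183 × 3/16 = 34.3125
  smooth-fruited non-bitter: 183 × 1/16 = 11.4375
χ² = Σ (O − E)² / E
  spiny-fruited bitter: (103 − 102.9375)² / 102.9375 = 0.0000
  spiny-fruited non-bitter: (34 − 34.3125)² / 34.3125 = 0.0028
  smooth-fruited bitter: (34 − 34.3125)² / 34.3125 = 0.0028
  smooth-fruited non-bitter: (12 − 11.4375)² / 11.4375 = 0.0277
χ² = 0.0000 + 0.0028 + 0.0028 + 0.0277 = 0.0333 ≈ 0.033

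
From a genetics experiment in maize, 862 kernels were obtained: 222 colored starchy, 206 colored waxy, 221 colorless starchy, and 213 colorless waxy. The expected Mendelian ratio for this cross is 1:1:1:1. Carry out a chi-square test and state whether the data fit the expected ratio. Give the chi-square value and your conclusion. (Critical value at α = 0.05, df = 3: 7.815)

0.784; consistent

Total ratio parts = 4. Expected numbers out of 862:
  colored starchy: 862 × 1/4 = 215.5
  colored waxy: 862 × 1/4 = 215.5
  colorless starchy: 862 × 1/4 = 215.5
  colorless waxy: 862 × 1/4 = 215.5
χ² = Σ (O − E)² / E
  colored starchy: (222 − 215.5)² / 215.5 = 0.1961
  colored waxy: (206 − 215.5)² / 215.5 = 0.4188
  colorless starchy: (221 − 215.5)² / 215.5 = 0.1404
  colorless waxy: (213 − 215.5)² / 215.5 = 0.0290
χ² = 0.1961 + 0.4188 + 0.1404 + 0.0290 = 0.7843 ≈ 0.784
Degrees of freedom = 4 − 1 = 3; critical value at α = 0.05 is 7.815.
Since 0.784 < 7.815, we fail to reject the null hypothesis — the data are consistent with the 1:1:1:1 ratio.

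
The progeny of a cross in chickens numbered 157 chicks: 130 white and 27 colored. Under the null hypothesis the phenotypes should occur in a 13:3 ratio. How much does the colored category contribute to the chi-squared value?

Under the 13:3 hypothesis (Σ ratio = 16, N = 157):
  white: 157 × 13/16 = 127.5625
  colored: 157 × 3/16 = 29.4375
Contribution of colored: (27 − 29.4375)² / 29.4375 = 0.2018

0.202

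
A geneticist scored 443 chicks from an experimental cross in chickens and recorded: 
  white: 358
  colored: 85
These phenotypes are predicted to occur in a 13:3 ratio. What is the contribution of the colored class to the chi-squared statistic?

Total ratio parts = 16. Expected numbers out of 443:
  white: 443 × 13/16 = 359.9375
  colored: 443 × 3/16 = 83.0625
Contribution of colored: (85 − 83.0625)² / 83.0625 = 0.0452

0.045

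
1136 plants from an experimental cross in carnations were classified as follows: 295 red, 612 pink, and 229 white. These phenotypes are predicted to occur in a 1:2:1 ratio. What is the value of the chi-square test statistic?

Under the 1:2:1 hypothesis (Σ ratio = 4, N = 1136):
  red: 1136 × 1/4 = 284
  pink: 1136 × 2/4 = 568
  white: 1136 × 1/4 = 284
χ² = Σ (O − E)² / E
  red: (295 − 284)² / 284 = 0.4261
  pink: (612 − 568)² / 568 = 3.4085
  white: (229 − 284)² / 284 = 10.6514
χ² = 0.4261 + 3.4085 + 10.6514 = 14.486

14.486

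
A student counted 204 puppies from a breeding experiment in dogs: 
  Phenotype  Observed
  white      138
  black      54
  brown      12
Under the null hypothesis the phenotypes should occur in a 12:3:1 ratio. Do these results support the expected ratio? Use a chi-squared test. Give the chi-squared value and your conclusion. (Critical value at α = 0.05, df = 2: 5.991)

8.000; not consistent

Total ratio parts = 16. Expected numbers out of 204:
  white: 204 × 12/16 = 153
  black: 204 × 3/16 = 38.25
  brown: 204 × 1/16 = 12.75
χ² = Σ (O − E)² / E
  white: (138 − 153)² / 153 = 1.4706
  black: (54 − 38.25)² / 38.25 = 6.4853
  brown: (12 − 12.75)² / 12.75 = 0.0441
χ² = 1.4706 + 6.4853 + 0.0441 = 8.000
Degrees of freedom = 3 − 1 = 2; critical value at α = 0.05 is 5.991.
Since 8.000 > 5.991, we reject the null hypothesis — the data do not fit the 12:3:1 ratio.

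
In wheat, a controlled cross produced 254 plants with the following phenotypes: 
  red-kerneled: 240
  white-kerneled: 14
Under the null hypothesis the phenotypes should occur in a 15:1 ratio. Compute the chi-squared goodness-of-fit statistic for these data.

0.236

Total ratio parts = 16. Expected numbers out of 254:
  red-kerneled: 254 × 15/16 = 238.125
  white-kerneled: 254 × 1/16 = 15.875
χ² = Σ (O − E)² / E
  red-kerneled: (240 − 238.125)² / 238.125 = 0.0148
  white-kerneled: (14 − 15.875)² / 15.875 = 0.2215
χ² = 0.0148 + 0.2215 = 0.2363 ≈ 0.236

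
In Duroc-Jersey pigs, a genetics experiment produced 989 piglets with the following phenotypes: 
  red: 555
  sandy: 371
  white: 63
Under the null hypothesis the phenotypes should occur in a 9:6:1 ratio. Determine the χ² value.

0.026

Under the 9:6:1 hypothesis (Σ ratio = 16, N = 989):
  red: 989 × 9/16 = 556.3125
  sandy: 989 × 6/16 = 370.875
  white: 989 × 1/16 = 61.8125
χ² = Σ (O − E)² / E
  red: (555 − 556.3125)² / 556.3125 = 0.0031
  sandy: (371 − 370.875)² / 370.875 = 0.0000
  white: (63 − 61.8125)² / 61.8125 = 0.0228
χ² = 0.0031 + 0.0000 + 0.0228 = 0.0259 ≈ 0.026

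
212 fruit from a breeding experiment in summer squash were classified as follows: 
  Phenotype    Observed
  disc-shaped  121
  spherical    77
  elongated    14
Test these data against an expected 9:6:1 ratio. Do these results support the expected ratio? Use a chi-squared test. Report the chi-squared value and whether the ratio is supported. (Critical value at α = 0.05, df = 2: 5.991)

The 9:6:1 ratio has 16 parts, so with N = 212 the expected counts are:
  disc-shaped: 212 × 9/16 = 119.25
  spherical: 212 × 6/16 = 79.5
  elongated: 212 × 1/16 = 13.25
χ² = Σ (O − E)² / E
  disc-shaped: (121 − 119.25)² / 119.25 = 0.0257
  spherical: (77 − 79.5)² / 79.5 = 0.0786
  elongated: (14 − 13.25)² / 13.25 = 0.0425
χ² = 0.0257 + 0.0786 + 0.0425 = 0.1468 ≈ 0.147
Degrees of freedom = 3 − 1 = 2; critical value at α = 0.05 is 5.991.
Since 0.147 < 5.991, we fail to reject the null hypothesis — the data are consistent with the 9:6:1 ratio.

0.147; consistent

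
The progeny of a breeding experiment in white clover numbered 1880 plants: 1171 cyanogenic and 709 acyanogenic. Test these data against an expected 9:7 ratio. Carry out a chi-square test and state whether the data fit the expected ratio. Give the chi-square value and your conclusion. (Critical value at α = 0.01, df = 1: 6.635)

27.844; not consistent

Under the 9:7 hypothesis (Σ ratio = 16, N = 1880):
  cyanogenic: 1880 × 9/16 = 1057.5
  acyanogenic: 1880 × 7/16 = 822.5
χ² = Σ (O − E)² / E
  cyanogenic: (1171 − 1057.5)² / 1057.5 = 12.1818
  acyanogenic: (709 − 822.5)² / 822.5 = 15.6623
χ² = 12.1818 + 15.6623 = 27.8441 ≈ 27.844
Degrees of freedom = 2 − 1 = 1; critical value at α = 0.01 is 6.635.
Since 27.844 > 6.635, we reject the null hypothesis — the data do not fit the 9:7 ratio.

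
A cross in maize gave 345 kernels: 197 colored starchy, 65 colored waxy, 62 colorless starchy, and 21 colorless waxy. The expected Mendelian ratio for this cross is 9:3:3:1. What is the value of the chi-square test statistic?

0.172

Under the 9:3:3:1 hypothesis (Σ ratio = 16, N = 345):
  colored starchy: 345 × 9/16 = 194.0625
  colored waxy: 345 × 3/16 = 64.6875
  colorless starchy: 345 × 3/16 = 64.6875
  colorless waxy: 345 × 1/16 = 21.5625
χ² = Σ (O − E)² / E
  colored starchy: (197 − 194.0625)² / 194.0625 = 0.0445
  colored waxy: (65 − 64.6875)² / 64.6875 = 0.0015
  colorless starchy: (62 − 64.6875)² / 64.6875 = 0.1117
  colorless waxy: (21 − 21.5625)² / 21.5625 = 0.0147
χ² = 0.0445 + 0.0015 + 0.1117 + 0.0147 = 0.1724 ≈ 0.172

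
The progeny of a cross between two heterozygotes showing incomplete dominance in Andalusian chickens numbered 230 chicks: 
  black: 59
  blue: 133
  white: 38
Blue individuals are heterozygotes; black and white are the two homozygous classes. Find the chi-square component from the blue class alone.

With incomplete dominance, a heterozygote × heterozygote cross gives a 1:2:1 phenotypic ratio.
The 1:2:1 ratio has 4 parts, so with N = 230 the expected counts are:
  black: 230 × 1/4 = 57.5
  blue: 230 × 2/4 = 115
  white: 230 × 1/4 = 57.5
Contribution of blue: (133 − 115)² / 115 = 2.8174

2.817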